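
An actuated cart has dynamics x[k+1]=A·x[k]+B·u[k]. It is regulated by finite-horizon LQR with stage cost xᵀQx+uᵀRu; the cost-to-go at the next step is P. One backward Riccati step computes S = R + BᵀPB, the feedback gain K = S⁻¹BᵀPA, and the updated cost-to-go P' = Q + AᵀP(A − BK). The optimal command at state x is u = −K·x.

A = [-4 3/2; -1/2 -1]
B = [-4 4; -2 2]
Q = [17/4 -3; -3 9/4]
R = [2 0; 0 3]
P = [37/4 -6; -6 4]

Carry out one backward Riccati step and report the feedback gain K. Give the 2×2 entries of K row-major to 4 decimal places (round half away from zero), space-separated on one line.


BᵀP = [-25.0000 16.0000; 25.0000 -16.0000]
S = R + BᵀPB = [2 0; 0 3] + [68.0000 -68.0000; -68.0000 68.0000] = [70.0000 -68.0000; -68.0000 71.0000]
BᵀPA = [92.0000 -53.5000; -92.0000 53.5000]
K = S⁻¹·BᵀPA = [0.7977 -0.4639; -0.5318 0.3092]
A−BK = [1.3179 -1.5925; 2.1590 -2.5462]
AᵀP(A−BK) = [2.6879 -1.8728; -1.8728 1.4505]
P' = Q + AᵀP(A−BK) = [6.9379 -4.8728; -4.8728 3.7005]
tr(P') = 10.6384

0.7977 -0.4639 -0.5318 0.3092


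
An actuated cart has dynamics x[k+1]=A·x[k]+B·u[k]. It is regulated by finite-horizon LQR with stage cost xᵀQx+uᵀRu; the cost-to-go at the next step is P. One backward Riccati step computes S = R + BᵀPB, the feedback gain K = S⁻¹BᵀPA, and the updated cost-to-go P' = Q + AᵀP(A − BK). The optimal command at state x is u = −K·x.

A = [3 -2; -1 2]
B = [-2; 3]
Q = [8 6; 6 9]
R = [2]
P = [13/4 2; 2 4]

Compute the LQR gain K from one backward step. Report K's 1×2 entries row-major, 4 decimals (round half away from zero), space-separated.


BᵀP = [-0.5000 8.0000]
S = R + BᵀPB = [2] + [25.0000] = [27.0000]
BᵀPA = [-9.5000 17.0000]
K = S⁻¹·BᵀPA = [-0.3519 0.6296]
A−BK = [2.2963 -0.7407; 0.0556 0.1111]
AᵀP(A−BK) = [17.9074 -5.5185; -5.5185 2.2963]
P' = Q + AᵀP(A−BK) = [25.9074 0.4815; 0.4815 11.2963]
tr(P') = 37.2037

-0.3519 0.6296


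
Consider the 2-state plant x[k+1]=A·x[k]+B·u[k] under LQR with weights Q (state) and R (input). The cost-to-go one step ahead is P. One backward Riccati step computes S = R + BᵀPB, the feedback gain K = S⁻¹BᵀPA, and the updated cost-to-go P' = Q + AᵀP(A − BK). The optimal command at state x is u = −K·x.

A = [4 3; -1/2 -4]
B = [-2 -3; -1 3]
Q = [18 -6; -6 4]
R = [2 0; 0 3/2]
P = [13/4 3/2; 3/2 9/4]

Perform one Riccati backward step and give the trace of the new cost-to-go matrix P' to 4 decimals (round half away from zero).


27.1915

BᵀP = [-8.0000 -5.2500; -5.2500 2.2500]
S = R + BᵀPB = [2 0; 0 3/2] + [21.2500 8.2500; 8.2500 22.5000] = [23.2500 8.2500; 8.2500 24.0000]
BᵀPA = [-29.3750 -3.0000; -22.1250 -24.7500]
K = S⁻¹·BᵀPA = [-1.0664 0.2698; -0.5553 -1.1240]
A−BK = [0.2013 0.1676; 0.0995 -0.3582]
AᵀP(A−BK) = [2.9510 0.3071; 0.3071 2.2405]
P' = Q + AᵀP(A−BK) = [20.9510 -5.6929; -5.6929 6.2405]
tr(P') = 27.1915


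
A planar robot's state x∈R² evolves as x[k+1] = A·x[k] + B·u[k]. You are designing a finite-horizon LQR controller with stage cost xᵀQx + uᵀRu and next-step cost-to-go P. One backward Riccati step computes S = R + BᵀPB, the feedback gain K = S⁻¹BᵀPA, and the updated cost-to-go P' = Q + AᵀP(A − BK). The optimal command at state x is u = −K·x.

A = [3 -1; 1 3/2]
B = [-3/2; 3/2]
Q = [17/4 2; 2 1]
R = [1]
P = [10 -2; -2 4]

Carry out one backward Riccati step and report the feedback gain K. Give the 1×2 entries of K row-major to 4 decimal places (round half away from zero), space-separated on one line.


-1.0843 0.7590

BᵀP = [-18.0000 9.0000]
S = R + BᵀPB = [1] + [40.5000] = [41.5000]
BᵀPA = [-45.0000 31.5000]
K = S⁻¹·BᵀPA = [-1.0843 0.7590]
A−BK = [1.3735 0.1386; 2.6265 0.3614]
AᵀP(A−BK) = [33.2048 3.1566; 3.1566 1.0904]
P' = Q + AᵀP(A−BK) = [37.4548 5.1566; 5.1566 2.0904]
tr(P') = 39.5452


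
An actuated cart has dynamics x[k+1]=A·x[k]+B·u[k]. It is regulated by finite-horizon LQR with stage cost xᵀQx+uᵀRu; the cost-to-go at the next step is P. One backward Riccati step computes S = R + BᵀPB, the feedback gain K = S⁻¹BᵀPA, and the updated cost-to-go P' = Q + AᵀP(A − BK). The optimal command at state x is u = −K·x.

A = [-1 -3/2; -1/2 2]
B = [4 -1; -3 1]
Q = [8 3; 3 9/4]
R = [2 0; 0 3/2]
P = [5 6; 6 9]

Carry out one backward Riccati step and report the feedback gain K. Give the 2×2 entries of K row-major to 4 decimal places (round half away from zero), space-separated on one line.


-0.3434 -0.2169 -1.2048 0.9759

BᵀP = [2.0000 -3.0000; 1.0000 3.0000]
S = R + BᵀPB = [2 0; 0 3/2] + [17.0000 -5.0000; -5.0000 2.0000] = [19.0000 -5.0000; -5.0000 3.5000]
BᵀPA = [-0.5000 -9.0000; -2.5000 4.5000]
K = S⁻¹·BᵀPA = [-0.3434 -0.2169; -1.2048 0.9759]
A−BK = [-0.8313 0.3434; -0.3253 0.3735]
AᵀP(A−BK) = [10.0663 -6.6687; -6.6687 4.9066]
P' = Q + AᵀP(A−BK) = [18.0663 -3.6687; -3.6687 7.1566]
tr(P') = 25.2229


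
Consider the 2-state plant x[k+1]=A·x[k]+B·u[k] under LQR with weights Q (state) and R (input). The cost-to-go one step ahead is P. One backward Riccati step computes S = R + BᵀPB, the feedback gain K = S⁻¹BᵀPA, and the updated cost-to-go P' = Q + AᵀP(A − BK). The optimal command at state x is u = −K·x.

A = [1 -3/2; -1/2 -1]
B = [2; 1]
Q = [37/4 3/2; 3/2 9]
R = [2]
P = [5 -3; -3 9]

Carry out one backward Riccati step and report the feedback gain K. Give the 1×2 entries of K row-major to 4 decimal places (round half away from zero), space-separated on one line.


BᵀP = [7.0000 3.0000]
S = R + BᵀPB = [2] + [17.0000] = [19.0000]
BᵀPA = [5.5000 -13.5000]
K = S⁻¹·BᵀPA = [0.2895 -0.7105]
A−BK = [0.4211 -0.0789; -0.7895 -0.2895]
AᵀP(A−BK) = [8.6579 1.6579; 1.6579 1.6579]
P' = Q + AᵀP(A−BK) = [17.9079 3.1579; 3.1579 10.6579]
tr(P') = 28.5658

0.2895 -0.7105


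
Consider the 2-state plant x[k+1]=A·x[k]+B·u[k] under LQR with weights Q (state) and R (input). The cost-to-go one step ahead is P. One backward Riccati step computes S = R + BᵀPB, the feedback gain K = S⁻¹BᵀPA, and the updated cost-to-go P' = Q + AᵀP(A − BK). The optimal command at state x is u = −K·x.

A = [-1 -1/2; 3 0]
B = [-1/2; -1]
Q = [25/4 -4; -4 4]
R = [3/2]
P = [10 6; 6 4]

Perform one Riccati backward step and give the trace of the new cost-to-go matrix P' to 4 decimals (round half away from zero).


BᵀP = [-11.0000 -7.0000]
S = R + BᵀPB = [3/2] + [12.5000] = [14.0000]
BᵀPA = [-10.0000 5.5000]
K = S⁻¹·BᵀPA = [-0.7143 0.3929]
A−BK = [-1.3571 -0.3036; 2.2857 0.3929]
AᵀP(A−BK) = [2.8571 -0.0714; -0.0714 0.3393]
P' = Q + AᵀP(A−BK) = [9.1071 -4.0714; -4.0714 4.3393]
tr(P') = 13.4464

13.4464


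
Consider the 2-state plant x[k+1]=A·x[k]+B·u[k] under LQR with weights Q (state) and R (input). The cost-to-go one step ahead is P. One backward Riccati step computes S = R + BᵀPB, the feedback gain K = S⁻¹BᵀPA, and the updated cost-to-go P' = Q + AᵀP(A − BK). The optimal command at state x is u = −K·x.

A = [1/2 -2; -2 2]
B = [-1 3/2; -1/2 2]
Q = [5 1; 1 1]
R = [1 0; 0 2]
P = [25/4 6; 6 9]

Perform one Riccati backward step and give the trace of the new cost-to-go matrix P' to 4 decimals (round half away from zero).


19.2002

BᵀP = [-9.2500 -10.5000; 21.3750 27.0000]
S = R + BᵀPB = [1 0; 0 2] + [14.5000 -34.8750; -34.8750 86.0625] = [15.5000 -34.8750; -34.8750 88.0625]
BᵀPA = [16.3750 -2.5000; -43.3125 11.2500]
K = S⁻¹·BᵀPA = [-0.4606 1.1579; -0.6743 0.5863]
A−BK = [1.0508 -1.7216; -0.8818 1.4063]
AᵀP(A−BK) = [3.9014 -5.8161; -5.8161 9.2987]
P' = Q + AᵀP(A−BK) = [8.9014 -4.8161; -4.8161 10.2987]
tr(P') = 19.2002


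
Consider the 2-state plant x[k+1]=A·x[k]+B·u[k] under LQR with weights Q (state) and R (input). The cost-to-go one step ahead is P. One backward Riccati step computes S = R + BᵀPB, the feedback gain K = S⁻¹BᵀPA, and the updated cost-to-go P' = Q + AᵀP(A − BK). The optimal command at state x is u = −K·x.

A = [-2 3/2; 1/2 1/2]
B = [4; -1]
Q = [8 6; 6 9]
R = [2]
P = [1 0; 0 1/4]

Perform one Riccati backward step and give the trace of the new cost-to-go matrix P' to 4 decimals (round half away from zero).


BᵀP = [4.0000 -0.2500]
S = R + BᵀPB = [2] + [16.2500] = [18.2500]
BᵀPA = [-8.1250 5.8750]
K = S⁻¹·BᵀPA = [-0.4452 0.3219]
A−BK = [-0.2192 0.2123; 0.0548 0.8219]
AᵀP(A−BK) = [0.4452 -0.3219; -0.3219 0.4212]
P' = Q + AᵀP(A−BK) = [8.4452 5.6781; 5.6781 9.4212]
tr(P') = 17.8664

17.8664


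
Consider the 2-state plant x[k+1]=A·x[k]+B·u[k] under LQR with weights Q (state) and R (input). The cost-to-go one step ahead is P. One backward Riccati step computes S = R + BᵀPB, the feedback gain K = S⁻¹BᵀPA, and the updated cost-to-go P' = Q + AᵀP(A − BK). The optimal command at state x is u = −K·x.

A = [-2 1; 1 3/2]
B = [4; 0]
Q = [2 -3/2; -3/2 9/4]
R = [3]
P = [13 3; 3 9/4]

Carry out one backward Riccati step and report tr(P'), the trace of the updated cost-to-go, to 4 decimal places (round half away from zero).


BᵀP = [52.0000 12.0000]
S = R + BᵀPB = [3] + [208.0000] = [211.0000]
BᵀPA = [-92.0000 70.0000]
K = S⁻¹·BᵀPA = [-0.4360 0.3318]
A−BK = [-0.2559 -0.3270; 1.0000 1.5000]
AᵀP(A−BK) = [2.1363 1.8963; 1.8963 3.8398]
P' = Q + AᵀP(A−BK) = [4.1363 0.3963; 0.3963 6.0898]
tr(P') = 10.2260

10.2260


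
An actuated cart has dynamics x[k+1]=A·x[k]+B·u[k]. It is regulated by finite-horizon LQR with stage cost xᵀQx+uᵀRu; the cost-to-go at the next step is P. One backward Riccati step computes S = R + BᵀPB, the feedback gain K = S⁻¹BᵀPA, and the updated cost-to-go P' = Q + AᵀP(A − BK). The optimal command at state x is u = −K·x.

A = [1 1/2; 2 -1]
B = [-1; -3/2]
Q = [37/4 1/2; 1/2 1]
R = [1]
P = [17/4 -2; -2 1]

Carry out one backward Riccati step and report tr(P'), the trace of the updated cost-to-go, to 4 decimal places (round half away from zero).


13.6771

BᵀP = [-1.2500 0.5000]
S = R + BᵀPB = [1] + [0.5000] = [1.5000]
BᵀPA = [-0.2500 -1.1250]
K = S⁻¹·BᵀPA = [-0.1667 -0.7500]
A−BK = [0.8333 -0.2500; 1.7500 -2.1250]
AᵀP(A−BK) = [0.2083 -0.0625; -0.0625 3.2188]
P' = Q + AᵀP(A−BK) = [9.4583 0.4375; 0.4375 4.2188]
tr(P') = 13.6771


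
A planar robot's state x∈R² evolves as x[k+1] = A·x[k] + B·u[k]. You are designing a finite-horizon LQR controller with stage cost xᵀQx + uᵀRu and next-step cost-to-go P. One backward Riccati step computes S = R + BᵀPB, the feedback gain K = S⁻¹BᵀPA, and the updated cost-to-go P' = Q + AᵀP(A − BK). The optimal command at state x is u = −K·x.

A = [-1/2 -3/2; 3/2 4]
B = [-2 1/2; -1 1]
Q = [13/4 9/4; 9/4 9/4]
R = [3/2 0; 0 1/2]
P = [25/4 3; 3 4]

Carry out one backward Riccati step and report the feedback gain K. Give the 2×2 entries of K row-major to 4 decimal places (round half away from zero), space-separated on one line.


0.3763 1.0789 1.3094 3.5270

BᵀP = [-15.5000 -10.0000; 6.1250 5.5000]
S = R + BᵀPB = [3/2 0; 0 1/2] + [41.0000 -17.7500; -17.7500 8.5625] = [42.5000 -17.7500; -17.7500 9.0625]
BᵀPA = [-7.2500 -16.7500; 5.1875 12.8125]
K = S⁻¹·BᵀPA = [0.3763 1.0789; 1.3094 3.5270]
A−BK = [-0.4021 -1.1057; 0.5669 1.5519]
AᵀP(A−BK) = [1.9980 5.4634; 5.4634 14.9449]
P' = Q + AᵀP(A−BK) = [5.2480 7.7134; 7.7134 17.1949]
tr(P') = 22.4429


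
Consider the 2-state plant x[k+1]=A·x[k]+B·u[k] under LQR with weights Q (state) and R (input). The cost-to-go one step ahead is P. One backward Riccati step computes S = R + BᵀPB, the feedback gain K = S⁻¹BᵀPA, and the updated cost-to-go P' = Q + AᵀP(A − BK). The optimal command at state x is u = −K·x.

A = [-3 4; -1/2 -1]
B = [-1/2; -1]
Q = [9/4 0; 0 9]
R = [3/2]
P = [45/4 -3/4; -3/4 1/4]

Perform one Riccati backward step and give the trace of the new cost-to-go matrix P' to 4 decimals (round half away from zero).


BᵀP = [-4.8750 0.1250]
S = R + BᵀPB = [3/2] + [2.3125] = [3.8125]
BᵀPA = [14.5625 -19.6250]
K = S⁻¹·BᵀPA = [3.8197 -5.1475]
A−BK = [-1.0902 1.4262; 3.3197 -6.1475]
AᵀP(A−BK) = [43.4385 -60.6639; -60.6639 85.2295]
P' = Q + AᵀP(A−BK) = [45.6885 -60.6639; -60.6639 94.2295]
tr(P') = 139.9180

139.9180


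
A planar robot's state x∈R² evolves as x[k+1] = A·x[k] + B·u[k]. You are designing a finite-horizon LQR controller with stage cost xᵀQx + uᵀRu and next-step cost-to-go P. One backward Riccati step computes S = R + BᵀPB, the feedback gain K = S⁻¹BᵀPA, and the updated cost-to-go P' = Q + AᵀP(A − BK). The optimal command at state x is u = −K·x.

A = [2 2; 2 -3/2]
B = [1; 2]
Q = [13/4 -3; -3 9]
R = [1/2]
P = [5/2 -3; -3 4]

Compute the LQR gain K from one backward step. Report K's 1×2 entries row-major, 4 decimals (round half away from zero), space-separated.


0.4286 -2.0714

BᵀP = [-3.5000 5.0000]
S = R + BᵀPB = [1/2] + [6.5000] = [7.0000]
BᵀPA = [3.0000 -14.5000]
K = S⁻¹·BᵀPA = [0.4286 -2.0714]
A−BK = [1.5714 4.0714; 1.1429 2.6429]
AᵀP(A−BK) = [0.7143 1.2143; 1.2143 6.9643]
P' = Q + AᵀP(A−BK) = [3.9643 -1.7857; -1.7857 15.9643]
tr(P') = 19.9286


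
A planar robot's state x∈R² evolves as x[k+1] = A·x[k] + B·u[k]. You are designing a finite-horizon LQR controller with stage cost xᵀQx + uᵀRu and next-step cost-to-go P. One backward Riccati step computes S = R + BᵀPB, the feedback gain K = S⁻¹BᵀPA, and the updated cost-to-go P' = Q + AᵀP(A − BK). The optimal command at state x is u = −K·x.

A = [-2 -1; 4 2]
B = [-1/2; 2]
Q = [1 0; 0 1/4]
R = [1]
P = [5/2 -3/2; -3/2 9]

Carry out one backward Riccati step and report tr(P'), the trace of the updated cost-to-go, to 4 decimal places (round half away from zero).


BᵀP = [-4.2500 18.7500]
S = R + BᵀPB = [1] + [39.6250] = [40.6250]
BᵀPA = [83.5000 41.7500]
K = S⁻¹·BᵀPA = [2.0554 1.0277]
A−BK = [-0.9723 -0.4862; -0.1108 -0.0554]
AᵀP(A−BK) = [6.3754 3.1877; 3.1877 1.5938]
P' = Q + AᵀP(A−BK) = [7.3754 3.1877; 3.1877 1.8438]
tr(P') = 9.2192

9.2192


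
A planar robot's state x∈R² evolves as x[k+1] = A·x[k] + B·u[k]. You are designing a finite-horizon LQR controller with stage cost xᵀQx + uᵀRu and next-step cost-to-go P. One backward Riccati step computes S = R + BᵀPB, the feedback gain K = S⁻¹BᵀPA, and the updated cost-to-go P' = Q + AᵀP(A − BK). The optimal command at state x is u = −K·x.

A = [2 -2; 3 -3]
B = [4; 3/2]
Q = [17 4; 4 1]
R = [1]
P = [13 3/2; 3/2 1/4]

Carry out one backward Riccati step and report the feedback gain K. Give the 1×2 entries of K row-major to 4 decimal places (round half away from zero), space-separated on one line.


BᵀP = [54.2500 6.3750]
S = R + BᵀPB = [1] + [226.5625] = [227.5625]
BᵀPA = [127.6250 -127.6250]
K = S⁻¹·BᵀPA = [0.5608 -0.5608]
A−BK = [-0.2433 0.2433; 2.1587 -2.1587]
AᵀP(A−BK) = [0.6734 -0.6734; -0.6734 0.6734]
P' = Q + AᵀP(A−BK) = [17.6734 3.3266; 3.3266 1.6734]
tr(P') = 19.3469

0.5608 -0.5608


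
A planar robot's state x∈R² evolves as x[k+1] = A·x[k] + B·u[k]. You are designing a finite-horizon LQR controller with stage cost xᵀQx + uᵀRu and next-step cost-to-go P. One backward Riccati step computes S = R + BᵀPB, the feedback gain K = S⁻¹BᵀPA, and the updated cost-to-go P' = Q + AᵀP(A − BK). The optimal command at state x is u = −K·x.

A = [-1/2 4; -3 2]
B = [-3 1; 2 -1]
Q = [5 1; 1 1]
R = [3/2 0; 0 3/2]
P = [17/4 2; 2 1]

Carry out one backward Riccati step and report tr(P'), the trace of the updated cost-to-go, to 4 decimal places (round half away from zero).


BᵀP = [-8.7500 -4.0000; 2.2500 1.0000]
S = R + BᵀPB = [3/2 0; 0 3/2] + [18.2500 -4.7500; -4.7500 1.2500] = [19.7500 -4.7500; -4.7500 2.7500]
BᵀPA = [16.3750 -43.0000; -4.1250 11.0000]
K = S⁻¹·BᵀPA = [0.8012 -2.0787; -0.1161 0.4094]
A−BK = [2.0197 -2.6457; -4.7185 6.5669]
AᵀP(A−BK) = [2.4641 -4.7717; -4.7717 10.1102]
P' = Q + AᵀP(A−BK) = [7.4641 -3.7717; -3.7717 11.1102]
tr(P') = 18.5743

18.5743


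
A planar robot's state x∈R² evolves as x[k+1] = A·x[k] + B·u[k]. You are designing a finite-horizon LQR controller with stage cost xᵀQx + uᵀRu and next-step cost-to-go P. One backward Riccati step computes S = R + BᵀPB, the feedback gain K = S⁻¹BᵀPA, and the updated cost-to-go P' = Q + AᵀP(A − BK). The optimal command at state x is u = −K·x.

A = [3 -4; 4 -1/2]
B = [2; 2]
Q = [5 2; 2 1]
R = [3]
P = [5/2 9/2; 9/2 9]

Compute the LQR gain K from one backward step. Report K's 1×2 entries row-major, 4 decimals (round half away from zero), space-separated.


BᵀP = [14.0000 27.0000]
S = R + BᵀPB = [3] + [82.0000] = [85.0000]
BᵀPA = [150.0000 -69.5000]
K = S⁻¹·BᵀPA = [1.7647 -0.8176]
A−BK = [-0.5294 -2.3647; 0.4706 1.1353]
AᵀP(A−BK) = [9.7941 -4.1029; -4.1029 3.4235]
P' = Q + AᵀP(A−BK) = [14.7941 -2.1029; -2.1029 4.4235]
tr(P') = 19.2176

1.7647 -0.8176


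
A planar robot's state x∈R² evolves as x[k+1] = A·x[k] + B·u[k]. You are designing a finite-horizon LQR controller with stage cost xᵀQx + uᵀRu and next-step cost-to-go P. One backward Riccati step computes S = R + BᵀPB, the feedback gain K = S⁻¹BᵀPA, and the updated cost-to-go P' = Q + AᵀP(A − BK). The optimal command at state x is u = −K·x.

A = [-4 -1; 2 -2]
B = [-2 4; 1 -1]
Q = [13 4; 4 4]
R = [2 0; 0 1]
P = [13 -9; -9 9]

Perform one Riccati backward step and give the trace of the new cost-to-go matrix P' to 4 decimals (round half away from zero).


BᵀP = [-35.0000 27.0000; 61.0000 -45.0000]
S = R + BᵀPB = [2 0; 0 1] + [97.0000 -167.0000; -167.0000 289.0000] = [99.0000 -167.0000; -167.0000 290.0000]
BᵀPA = [194.0000 -19.0000; -334.0000 29.0000]
K = S⁻¹·BᵀPA = [0.5871 -0.8124; -0.8136 -0.3678]
A−BK = [0.4287 -1.1535; 0.5993 -1.5554]
AᵀP(A−BK) = [2.3484 -3.2497; -3.2497 8.2314]
P' = Q + AᵀP(A−BK) = [15.3484 0.7503; 0.7503 12.2314]
tr(P') = 27.5798

27.5798


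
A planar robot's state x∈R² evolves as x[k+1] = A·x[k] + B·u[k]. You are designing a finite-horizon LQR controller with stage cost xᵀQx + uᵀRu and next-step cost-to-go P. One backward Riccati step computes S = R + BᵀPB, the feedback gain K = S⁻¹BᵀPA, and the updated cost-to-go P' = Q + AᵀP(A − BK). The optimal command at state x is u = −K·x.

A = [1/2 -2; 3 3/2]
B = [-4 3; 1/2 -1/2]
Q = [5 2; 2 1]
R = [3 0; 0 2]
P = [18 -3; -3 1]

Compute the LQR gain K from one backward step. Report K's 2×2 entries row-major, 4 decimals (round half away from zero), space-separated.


-0.0357 0.2813 -0.0511 -0.3548

BᵀP = [-73.5000 12.5000; 55.5000 -9.5000]
S = R + BᵀPB = [3 0; 0 2] + [300.2500 -226.7500; -226.7500 171.2500] = [303.2500 -226.7500; -226.7500 173.2500]
BᵀPA = [0.7500 165.7500; -0.7500 -125.2500]
K = S⁻¹·BᵀPA = [-0.0357 0.2813; -0.0511 -0.3548]
A−BK = [0.5104 0.1895; 2.9923 1.1820]
AᵀP(A−BK) = [4.4885 1.7729; 1.7729 1.1886]
P' = Q + AᵀP(A−BK) = [9.4885 3.7729; 3.7729 2.1886]
tr(P') = 11.6771


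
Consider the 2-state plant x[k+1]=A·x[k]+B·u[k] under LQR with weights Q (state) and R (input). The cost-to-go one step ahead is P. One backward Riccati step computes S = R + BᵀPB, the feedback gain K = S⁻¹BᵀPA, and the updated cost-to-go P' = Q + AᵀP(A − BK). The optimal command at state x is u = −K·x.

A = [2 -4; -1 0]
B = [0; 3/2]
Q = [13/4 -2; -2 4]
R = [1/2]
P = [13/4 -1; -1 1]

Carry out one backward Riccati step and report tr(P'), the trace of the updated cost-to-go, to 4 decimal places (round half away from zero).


BᵀP = [-1.5000 1.5000]
S = R + BᵀPB = [1/2] + [2.2500] = [2.7500]
BᵀPA = [-4.5000 6.0000]
K = S⁻¹·BᵀPA = [-1.6364 2.1818]
A−BK = [2.0000 -4.0000; 1.4545 -3.2727]
AᵀP(A−BK) = [10.6364 -20.1818; -20.1818 38.9091]
P' = Q + AᵀP(A−BK) = [13.8864 -22.1818; -22.1818 42.9091]
tr(P') = 56.7955

56.7955


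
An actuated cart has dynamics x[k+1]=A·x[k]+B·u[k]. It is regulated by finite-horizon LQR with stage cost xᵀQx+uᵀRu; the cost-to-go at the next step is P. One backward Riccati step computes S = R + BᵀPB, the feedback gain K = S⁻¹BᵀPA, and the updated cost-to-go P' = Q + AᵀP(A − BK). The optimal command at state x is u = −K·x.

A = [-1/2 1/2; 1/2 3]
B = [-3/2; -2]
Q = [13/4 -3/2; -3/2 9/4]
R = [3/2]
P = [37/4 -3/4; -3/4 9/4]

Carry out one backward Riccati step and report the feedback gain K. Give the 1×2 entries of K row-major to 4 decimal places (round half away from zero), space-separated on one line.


BᵀP = [-12.3750 -3.3750]
S = R + BᵀPB = [3/2] + [25.3125] = [26.8125]
BᵀPA = [4.5000 -16.3125]
K = S⁻¹·BᵀPA = [0.1678 -0.6084]
A−BK = [-0.2483 -0.4126; 0.8357 1.7832]
AᵀP(A−BK) = [2.4948 4.7378; 4.7378 10.3881]
P' = Q + AᵀP(A−BK) = [5.7448 3.2378; 3.2378 12.6381]
tr(P') = 18.3829

0.1678 -0.6084


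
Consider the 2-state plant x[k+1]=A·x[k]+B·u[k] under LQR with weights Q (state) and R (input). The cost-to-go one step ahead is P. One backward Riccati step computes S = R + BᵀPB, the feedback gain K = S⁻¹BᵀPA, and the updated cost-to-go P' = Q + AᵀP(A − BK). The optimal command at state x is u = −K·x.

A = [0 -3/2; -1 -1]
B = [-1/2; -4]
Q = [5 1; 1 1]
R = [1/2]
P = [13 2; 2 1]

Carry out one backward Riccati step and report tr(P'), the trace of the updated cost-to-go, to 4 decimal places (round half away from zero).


BᵀP = [-14.5000 -5.0000]
S = R + BᵀPB = [1/2] + [27.2500] = [27.7500]
BᵀPA = [5.0000 26.7500]
K = S⁻¹·BᵀPA = [0.1802 0.9640]
A−BK = [0.0901 -1.0180; -0.2793 2.8559]
AᵀP(A−BK) = [0.0991 -0.8198; -0.8198 10.4640]
P' = Q + AᵀP(A−BK) = [5.0991 0.1802; 0.1802 11.4640]
tr(P') = 16.5631

16.5631


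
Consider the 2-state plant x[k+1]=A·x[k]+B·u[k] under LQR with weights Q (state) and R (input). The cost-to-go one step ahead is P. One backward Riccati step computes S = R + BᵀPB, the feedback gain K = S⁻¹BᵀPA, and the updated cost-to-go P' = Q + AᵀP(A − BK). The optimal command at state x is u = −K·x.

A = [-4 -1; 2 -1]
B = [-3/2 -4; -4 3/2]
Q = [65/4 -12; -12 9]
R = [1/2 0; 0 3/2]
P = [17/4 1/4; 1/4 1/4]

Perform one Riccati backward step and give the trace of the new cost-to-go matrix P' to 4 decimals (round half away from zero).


BᵀP = [-7.3750 -1.3750; -16.6250 -0.6250]
S = R + BᵀPB = [1/2 0; 0 3/2] + [16.5625 27.4375; 27.4375 65.5625] = [17.0625 27.4375; 27.4375 67.0625]
BᵀPA = [26.7500 8.7500; 65.2500 17.2500]
K = S⁻¹·BᵀPA = [0.0093 0.2900; 0.9692 0.1386]
A−BK = [-0.1094 -0.0107; 0.5833 -0.0481]
AᵀP(A−BK) = [1.5130 0.2005; 0.2005 0.0722]
P' = Q + AᵀP(A−BK) = [17.7630 -11.7995; -11.7995 9.0722]
tr(P') = 26.8352

26.8352


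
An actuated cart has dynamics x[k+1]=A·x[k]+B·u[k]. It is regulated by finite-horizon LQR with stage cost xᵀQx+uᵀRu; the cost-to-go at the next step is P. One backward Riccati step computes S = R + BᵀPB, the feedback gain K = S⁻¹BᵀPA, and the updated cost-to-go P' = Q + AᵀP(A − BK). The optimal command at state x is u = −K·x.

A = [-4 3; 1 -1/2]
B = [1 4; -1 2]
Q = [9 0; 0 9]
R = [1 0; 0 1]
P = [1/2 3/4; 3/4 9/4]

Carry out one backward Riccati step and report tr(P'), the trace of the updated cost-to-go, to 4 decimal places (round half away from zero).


BᵀP = [-0.2500 -1.5000; 3.5000 7.5000]
S = R + BᵀPB = [1 0; 0 1] + [1.2500 -4.0000; -4.0000 29.0000] = [2.2500 -4.0000; -4.0000 30.0000]
BᵀPA = [-0.5000 0.0000; -6.5000 6.7500]
K = S⁻¹·BᵀPA = [-0.7961 0.5243; -0.3228 0.2949]
A−BK = [-1.9126 1.2961; 0.8495 -0.5655]
AᵀP(A−BK) = [1.7536 -1.1960; -1.1960 0.8219]
P' = Q + AᵀP(A−BK) = [10.7536 -1.1960; -1.1960 9.8219]
tr(P') = 20.5755

20.5755


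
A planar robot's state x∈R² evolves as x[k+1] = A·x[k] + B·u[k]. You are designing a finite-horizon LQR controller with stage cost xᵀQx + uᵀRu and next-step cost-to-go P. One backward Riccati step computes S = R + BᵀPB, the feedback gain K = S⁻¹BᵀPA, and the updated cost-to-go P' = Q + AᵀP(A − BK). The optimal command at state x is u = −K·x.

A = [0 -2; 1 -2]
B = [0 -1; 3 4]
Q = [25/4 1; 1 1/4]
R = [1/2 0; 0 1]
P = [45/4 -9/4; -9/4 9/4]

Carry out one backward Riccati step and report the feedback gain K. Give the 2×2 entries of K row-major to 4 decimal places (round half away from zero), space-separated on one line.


0.2865 -2.5782 0.0239 1.5851

BᵀP = [-6.7500 6.7500; -20.2500 11.2500]
S = R + BᵀPB = [1/2 0; 0 1] + [20.2500 33.7500; 33.7500 65.2500] = [20.7500 33.7500; 33.7500 66.2500]
BᵀPA = [6.7500 0.0000; 11.2500 18.0000]
K = S⁻¹·BᵀPA = [0.2865 -2.5782; 0.0239 1.5851]
A−BK = [0.0239 -0.4149; 0.0451 -0.6058]
AᵀP(A−BK) = [0.0477 -0.4297; -0.4297 7.4674]
P' = Q + AᵀP(A−BK) = [6.2977 0.5703; 0.5703 7.7174]
tr(P') = 14.0151


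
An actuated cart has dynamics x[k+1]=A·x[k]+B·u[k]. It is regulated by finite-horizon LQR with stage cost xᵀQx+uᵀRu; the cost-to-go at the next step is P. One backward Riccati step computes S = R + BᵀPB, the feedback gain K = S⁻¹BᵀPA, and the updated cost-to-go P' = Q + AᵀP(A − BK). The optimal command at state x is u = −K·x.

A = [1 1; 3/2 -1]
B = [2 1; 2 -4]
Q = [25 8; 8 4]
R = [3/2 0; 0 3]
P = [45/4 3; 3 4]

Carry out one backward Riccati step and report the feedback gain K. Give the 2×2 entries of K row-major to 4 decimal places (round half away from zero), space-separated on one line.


0.5407 0.2854 -0.0992 0.3705

BᵀP = [28.5000 14.0000; -0.7500 -13.0000]
S = R + BᵀPB = [3/2 0; 0 3] + [85.0000 -27.5000; -27.5000 51.2500] = [86.5000 -27.5000; -27.5000 54.2500]
BᵀPA = [49.5000 14.5000; -20.2500 12.2500]
K = S⁻¹·BᵀPA = [0.5407 0.2854; -0.0992 0.3705]
A−BK = [0.0177 0.0587; 0.0219 -0.0889]
AᵀP(A−BK) = [0.4759 0.1243; 0.1243 0.5730]
P' = Q + AᵀP(A−BK) = [25.4759 8.1243; 8.1243 4.5730]
tr(P') = 30.0489


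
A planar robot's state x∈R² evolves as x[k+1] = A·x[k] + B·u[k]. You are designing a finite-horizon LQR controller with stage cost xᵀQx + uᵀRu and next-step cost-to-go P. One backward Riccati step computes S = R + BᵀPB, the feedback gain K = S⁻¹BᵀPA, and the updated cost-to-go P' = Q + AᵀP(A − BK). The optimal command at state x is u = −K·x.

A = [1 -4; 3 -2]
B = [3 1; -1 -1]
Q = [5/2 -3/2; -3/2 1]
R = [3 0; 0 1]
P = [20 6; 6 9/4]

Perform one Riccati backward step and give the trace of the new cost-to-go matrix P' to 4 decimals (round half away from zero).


BᵀP = [54.0000 15.7500; 14.0000 3.7500]
S = R + BᵀPB = [3 0; 0 1] + [146.2500 38.2500; 38.2500 10.2500] = [149.2500 38.2500; 38.2500 11.2500]
BᵀPA = [101.2500 -247.5000; 25.2500 -63.5000]
K = S⁻¹·BᵀPA = [0.8021 -1.6458; -0.4826 -0.0486]
A−BK = [-0.9236 0.9861; 3.3194 -3.6944]
AᵀP(A−BK) = [7.2257 -9.6319; -9.6319 14.5694]
P' = Q + AᵀP(A−BK) = [9.7257 -11.1319; -11.1319 15.5694]
tr(P') = 25.2951

25.2951


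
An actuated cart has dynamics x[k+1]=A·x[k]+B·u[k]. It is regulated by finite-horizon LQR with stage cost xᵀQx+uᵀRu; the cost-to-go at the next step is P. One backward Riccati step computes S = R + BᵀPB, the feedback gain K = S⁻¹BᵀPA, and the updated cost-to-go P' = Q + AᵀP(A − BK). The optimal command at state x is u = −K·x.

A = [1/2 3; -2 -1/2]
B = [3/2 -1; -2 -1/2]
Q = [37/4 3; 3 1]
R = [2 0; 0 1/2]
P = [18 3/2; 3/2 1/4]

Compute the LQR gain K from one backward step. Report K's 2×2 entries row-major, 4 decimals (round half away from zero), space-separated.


BᵀP = [24.0000 1.7500; -18.7500 -1.6250]
S = R + BᵀPB = [2 0; 0 1/2] + [32.5000 -24.8750; -24.8750 19.5625] = [34.5000 -24.8750; -24.8750 20.0625]
BᵀPA = [8.5000 71.1250; -6.1250 -55.4375]
K = S⁻¹·BᵀPA = [0.2476 0.6532; 0.0017 -1.9534]
A−BK = [0.1303 0.0669; -1.5039 -0.1703]
AᵀP(A−BK) = [0.4058 0.3585; 0.3585 2.8147]
P' = Q + AᵀP(A−BK) = [9.6558 3.3585; 3.3585 3.8147]
tr(P') = 13.4705

0.2476 0.6532 0.0017 -1.9534


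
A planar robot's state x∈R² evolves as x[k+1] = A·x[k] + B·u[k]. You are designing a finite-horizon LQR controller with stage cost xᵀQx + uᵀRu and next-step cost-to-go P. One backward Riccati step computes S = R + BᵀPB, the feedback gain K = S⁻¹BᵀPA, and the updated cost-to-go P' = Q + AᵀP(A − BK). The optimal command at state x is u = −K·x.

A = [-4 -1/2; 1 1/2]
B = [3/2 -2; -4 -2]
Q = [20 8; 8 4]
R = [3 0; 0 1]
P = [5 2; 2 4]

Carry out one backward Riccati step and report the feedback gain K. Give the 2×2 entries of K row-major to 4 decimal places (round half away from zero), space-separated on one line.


-0.8252 -0.1669 1.2506 0.1039

BᵀP = [-0.5000 -13.0000; -14.0000 -12.0000]
S = R + BᵀPB = [3 0; 0 1] + [51.2500 27.0000; 27.0000 52.0000] = [54.2500 27.0000; 27.0000 53.0000]
BᵀPA = [-11.0000 -6.2500; 44.0000 1.0000]
K = S⁻¹·BᵀPA = [-0.8252 -0.1669; 1.2506 0.1039]
A−BK = [-0.2612 -0.0418; 0.2005 0.0401]
AᵀP(A−BK) = [3.8989 0.5922; 0.5922 0.1029]
P' = Q + AᵀP(A−BK) = [23.8989 8.5922; 8.5922 4.1029]
tr(P') = 28.0017


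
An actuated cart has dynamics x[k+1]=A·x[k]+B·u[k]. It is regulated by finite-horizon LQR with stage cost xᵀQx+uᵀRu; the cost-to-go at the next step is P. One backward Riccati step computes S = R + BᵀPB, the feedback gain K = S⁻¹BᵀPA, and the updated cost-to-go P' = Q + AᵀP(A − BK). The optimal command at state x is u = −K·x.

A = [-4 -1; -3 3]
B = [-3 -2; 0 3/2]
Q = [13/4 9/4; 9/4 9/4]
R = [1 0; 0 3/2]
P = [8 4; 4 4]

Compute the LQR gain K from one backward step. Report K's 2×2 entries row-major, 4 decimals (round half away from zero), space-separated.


2.3574 -0.7592 -1.3363 1.4473

BᵀP = [-24.0000 -12.0000; -10.0000 -2.0000]
S = R + BᵀPB = [1 0; 0 3/2] + [72.0000 30.0000; 30.0000 17.0000] = [73.0000 30.0000; 30.0000 18.5000]
BᵀPA = [132.0000 -12.0000; 46.0000 4.0000]
K = S⁻¹·BᵀPA = [2.3574 -0.7592; -1.3363 1.4473]
A−BK = [0.3996 -0.3829; -0.9956 0.8291]
AᵀP(A−BK) = [10.2952 -6.3663; -6.3663 5.1010]
P' = Q + AᵀP(A−BK) = [13.5452 -4.1163; -4.1163 7.3510]
tr(P') = 20.8962


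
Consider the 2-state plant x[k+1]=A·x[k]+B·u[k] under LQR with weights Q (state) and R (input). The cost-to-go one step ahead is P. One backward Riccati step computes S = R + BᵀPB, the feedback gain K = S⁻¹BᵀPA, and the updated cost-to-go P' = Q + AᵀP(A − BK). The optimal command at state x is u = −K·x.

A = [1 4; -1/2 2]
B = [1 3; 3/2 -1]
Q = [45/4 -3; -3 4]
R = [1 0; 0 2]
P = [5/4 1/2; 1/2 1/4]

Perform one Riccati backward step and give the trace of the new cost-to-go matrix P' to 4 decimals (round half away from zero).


18.8465

BᵀP = [2.0000 0.8750; 3.2500 1.2500]
S = R + BᵀPB = [1 0; 0 2] + [3.3125 5.1250; 5.1250 8.5000] = [4.3125 5.1250; 5.1250 10.5000]
BᵀPA = [1.5625 9.7500; 2.6250 15.5000]
K = S⁻¹·BᵀPA = [0.1553 1.2062; 0.1742 0.8874]
A−BK = [0.3221 0.1315; -0.5588 1.0781]
AᵀP(A−BK) = [0.1126 0.5357; 0.5357 3.4840]
P' = Q + AᵀP(A−BK) = [11.3626 -2.4643; -2.4643 7.4840]
tr(P') = 18.8465


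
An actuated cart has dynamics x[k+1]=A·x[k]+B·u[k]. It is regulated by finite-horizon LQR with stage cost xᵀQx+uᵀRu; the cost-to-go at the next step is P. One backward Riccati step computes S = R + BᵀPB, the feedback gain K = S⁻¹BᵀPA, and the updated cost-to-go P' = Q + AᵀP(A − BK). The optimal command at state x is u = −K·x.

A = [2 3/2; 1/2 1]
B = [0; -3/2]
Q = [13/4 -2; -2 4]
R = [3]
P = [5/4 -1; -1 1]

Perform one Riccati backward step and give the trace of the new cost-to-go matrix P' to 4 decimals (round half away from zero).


BᵀP = [1.5000 -1.5000]
S = R + BᵀPB = [3] + [2.2500] = [5.2500]
BᵀPA = [2.2500 0.7500]
K = S⁻¹·BᵀPA = [0.4286 0.1429]
A−BK = [2.0000 1.5000; 1.1429 1.2143]
AᵀP(A−BK) = [2.2857 1.1786; 1.1786 0.7054]
P' = Q + AᵀP(A−BK) = [5.5357 -0.8214; -0.8214 4.7054]
tr(P') = 10.2411

10.2411


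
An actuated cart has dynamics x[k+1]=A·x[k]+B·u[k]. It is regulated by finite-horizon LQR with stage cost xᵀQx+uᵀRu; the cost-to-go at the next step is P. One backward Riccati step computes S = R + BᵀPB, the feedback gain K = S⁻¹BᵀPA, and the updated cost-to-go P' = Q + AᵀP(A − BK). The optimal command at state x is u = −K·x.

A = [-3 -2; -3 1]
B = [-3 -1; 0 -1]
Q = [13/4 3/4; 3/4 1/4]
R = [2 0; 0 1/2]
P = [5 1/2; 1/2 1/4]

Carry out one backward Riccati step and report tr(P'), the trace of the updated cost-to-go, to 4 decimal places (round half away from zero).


6.5556

BᵀP = [-15.0000 -1.5000; -5.5000 -0.7500]
S = R + BᵀPB = [2 0; 0 1/2] + [45.0000 16.5000; 16.5000 6.2500] = [47.0000 16.5000; 16.5000 6.7500]
BᵀPA = [49.5000 28.5000; 18.7500 10.2500]
K = S⁻¹·BᵀPA = [0.5500 0.5167; 1.4333 0.2556]
A−BK = [0.0833 -0.1944; -1.5667 1.2556]
AᵀP(A−BK) = [2.1500 0.3833; 0.3833 0.9056]
P' = Q + AᵀP(A−BK) = [5.4000 1.1333; 1.1333 1.1556]
tr(P') = 6.5556


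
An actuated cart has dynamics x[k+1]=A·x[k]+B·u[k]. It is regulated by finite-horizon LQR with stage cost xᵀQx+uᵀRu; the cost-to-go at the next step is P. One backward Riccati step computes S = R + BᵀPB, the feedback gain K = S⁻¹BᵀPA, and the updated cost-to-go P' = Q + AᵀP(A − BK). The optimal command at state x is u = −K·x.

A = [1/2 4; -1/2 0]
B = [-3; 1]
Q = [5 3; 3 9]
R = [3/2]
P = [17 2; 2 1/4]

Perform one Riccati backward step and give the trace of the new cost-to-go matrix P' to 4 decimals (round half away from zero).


BᵀP = [-49.0000 -5.7500]
S = R + BᵀPB = [3/2] + [141.2500] = [142.7500]
BᵀPA = [-21.6250 -196.0000]
K = S⁻¹·BᵀPA = [-0.1515 -1.3730]
A−BK = [0.0455 -0.1191; -0.3485 1.3730]
AᵀP(A−BK) = [0.0366 0.3082; 0.3082 2.8862]
P' = Q + AᵀP(A−BK) = [5.0366 3.3082; 3.3082 11.8862]
tr(P') = 16.9227

16.9227


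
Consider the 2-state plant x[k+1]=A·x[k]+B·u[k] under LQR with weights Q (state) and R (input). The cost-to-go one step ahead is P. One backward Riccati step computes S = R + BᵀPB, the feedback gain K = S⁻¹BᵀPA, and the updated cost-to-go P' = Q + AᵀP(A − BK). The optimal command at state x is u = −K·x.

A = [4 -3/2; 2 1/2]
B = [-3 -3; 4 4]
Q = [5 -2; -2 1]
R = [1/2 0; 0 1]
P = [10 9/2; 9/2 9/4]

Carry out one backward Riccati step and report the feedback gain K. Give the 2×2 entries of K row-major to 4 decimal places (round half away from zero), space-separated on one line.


BᵀP = [-12.0000 -4.5000; -12.0000 -4.5000]
S = R + BᵀPB = [1/2 0; 0 1] + [18.0000 18.0000; 18.0000 18.0000] = [18.5000 18.0000; 18.0000 19.0000]
BᵀPA = [-57.0000 15.7500; -57.0000 15.7500]
K = S⁻¹·BᵀPA = [-2.0727 0.5727; -1.0364 0.2864]
A−BK = [-5.3273 1.0773; 14.4364 -2.9364]
AᵀP(A−BK) = [63.7818 -13.2818; -13.2818 2.7818]
P' = Q + AᵀP(A−BK) = [68.7818 -15.2818; -15.2818 3.7818]
tr(P') = 72.5636

-2.0727 0.5727 -1.0364 0.2864


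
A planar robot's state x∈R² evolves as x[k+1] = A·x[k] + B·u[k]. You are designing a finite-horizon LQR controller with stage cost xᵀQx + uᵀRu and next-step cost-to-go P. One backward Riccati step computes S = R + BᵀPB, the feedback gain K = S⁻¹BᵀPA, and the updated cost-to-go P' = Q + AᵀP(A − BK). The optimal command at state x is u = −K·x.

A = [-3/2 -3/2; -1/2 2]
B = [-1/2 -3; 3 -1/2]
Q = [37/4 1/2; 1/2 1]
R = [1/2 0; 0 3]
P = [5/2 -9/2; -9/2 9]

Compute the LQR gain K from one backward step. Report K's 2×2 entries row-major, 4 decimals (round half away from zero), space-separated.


BᵀP = [-14.7500 29.2500; -5.2500 9.0000]
S = R + BᵀPB = [1/2 0; 0 3] + [95.1250 29.6250; 29.6250 11.2500] = [95.6250 29.6250; 29.6250 14.2500]
BᵀPA = [7.5000 80.6250; 3.3750 25.8750]
K = S⁻¹·BᵀPA = [0.0142 0.7883; 0.2073 0.1769]
A−BK = [-0.8710 -0.5752; -0.4390 -0.2766]
AᵀP(A−BK) = [0.3188 0.2405; 0.2405 0.4884]
P' = Q + AᵀP(A−BK) = [9.5688 0.7405; 0.7405 1.4884]
tr(P') = 11.0572

0.0142 0.7883 0.2073 0.1769


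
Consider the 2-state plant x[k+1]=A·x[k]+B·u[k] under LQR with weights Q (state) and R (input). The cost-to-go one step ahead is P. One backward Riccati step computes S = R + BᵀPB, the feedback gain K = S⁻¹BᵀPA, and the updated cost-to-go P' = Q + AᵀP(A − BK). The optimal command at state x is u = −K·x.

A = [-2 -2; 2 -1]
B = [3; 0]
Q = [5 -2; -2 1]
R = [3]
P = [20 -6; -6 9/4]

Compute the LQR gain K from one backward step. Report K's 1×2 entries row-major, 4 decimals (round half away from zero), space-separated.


-0.8525 -0.5574

BᵀP = [60.0000 -18.0000]
S = R + BᵀPB = [3] + [180.0000] = [183.0000]
BᵀPA = [-156.0000 -102.0000]
K = S⁻¹·BᵀPA = [-0.8525 -0.5574]
A−BK = [0.5574 -0.3279; 2.0000 -1.0000]
AᵀP(A−BK) = [4.0164 0.5492; 0.5492 1.3975]
P' = Q + AᵀP(A−BK) = [9.0164 -1.4508; -1.4508 2.3975]
tr(P') = 11.4139


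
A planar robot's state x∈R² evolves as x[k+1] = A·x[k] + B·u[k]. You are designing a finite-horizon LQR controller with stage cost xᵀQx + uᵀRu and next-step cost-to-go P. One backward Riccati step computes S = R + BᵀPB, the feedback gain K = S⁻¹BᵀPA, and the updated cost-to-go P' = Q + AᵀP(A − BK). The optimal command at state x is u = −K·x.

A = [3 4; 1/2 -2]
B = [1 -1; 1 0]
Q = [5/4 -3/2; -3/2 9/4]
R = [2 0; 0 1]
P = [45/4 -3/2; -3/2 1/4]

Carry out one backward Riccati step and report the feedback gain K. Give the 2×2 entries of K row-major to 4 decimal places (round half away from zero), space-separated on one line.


0.8613 1.2030 -2.0084 -2.9609

BᵀP = [9.7500 -1.2500; -11.2500 1.5000]
S = R + BᵀPB = [2 0; 0 1] + [8.5000 -9.7500; -9.7500 11.2500] = [10.5000 -9.7500; -9.7500 12.2500]
BᵀPA = [28.6250 41.5000; -33.0000 -48.0000]
K = S⁻¹·BᵀPA = [0.8613 1.2030; -2.0084 -2.9609]
A−BK = [0.1304 -0.1639; -0.3613 -3.2030]
AᵀP(A−BK) = [5.8822 8.6052; 8.6052 12.9534]
P' = Q + AᵀP(A−BK) = [7.1322 7.1052; 7.1052 15.2034]
tr(P') = 22.3357


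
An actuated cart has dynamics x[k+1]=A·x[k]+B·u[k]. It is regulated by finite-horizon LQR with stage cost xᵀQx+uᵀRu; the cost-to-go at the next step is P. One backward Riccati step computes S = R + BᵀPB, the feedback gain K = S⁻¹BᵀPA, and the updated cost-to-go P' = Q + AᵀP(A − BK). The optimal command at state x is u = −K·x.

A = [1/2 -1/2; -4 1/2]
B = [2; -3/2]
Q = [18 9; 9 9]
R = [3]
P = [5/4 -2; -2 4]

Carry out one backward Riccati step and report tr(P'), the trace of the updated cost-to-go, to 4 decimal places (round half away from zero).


36.5345

BᵀP = [5.5000 -10.0000]
S = R + BᵀPB = [3] + [26.0000] = [29.0000]
BᵀPA = [42.7500 -7.7500]
K = S⁻¹·BᵀPA = [1.4741 -0.2672]
A−BK = [-2.4483 0.0345; -1.7888 0.0991]
AᵀP(A−BK) = [9.2931 -1.3879; -1.3879 0.2414]
P' = Q + AᵀP(A−BK) = [27.2931 7.6121; 7.6121 9.2414]
tr(P') = 36.5345


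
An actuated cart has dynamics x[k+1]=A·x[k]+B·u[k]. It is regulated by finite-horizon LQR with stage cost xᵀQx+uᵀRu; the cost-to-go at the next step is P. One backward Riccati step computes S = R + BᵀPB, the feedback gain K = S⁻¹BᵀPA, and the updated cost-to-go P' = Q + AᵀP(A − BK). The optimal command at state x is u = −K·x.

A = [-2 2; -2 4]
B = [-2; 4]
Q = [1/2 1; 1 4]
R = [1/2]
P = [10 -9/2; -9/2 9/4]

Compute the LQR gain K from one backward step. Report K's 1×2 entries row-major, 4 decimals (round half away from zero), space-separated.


0.2694 -0.0269

BᵀP = [-38.0000 18.0000]
S = R + BᵀPB = [1/2] + [148.0000] = [148.5000]
BᵀPA = [40.0000 -4.0000]
K = S⁻¹·BᵀPA = [0.2694 -0.0269]
A−BK = [-1.4613 1.9461; -3.0774 4.1077]
AᵀP(A−BK) = [2.2256 -2.9226; -2.9226 3.8923]
P' = Q + AᵀP(A−BK) = [2.7256 -1.9226; -1.9226 7.8923]
tr(P') = 10.6178


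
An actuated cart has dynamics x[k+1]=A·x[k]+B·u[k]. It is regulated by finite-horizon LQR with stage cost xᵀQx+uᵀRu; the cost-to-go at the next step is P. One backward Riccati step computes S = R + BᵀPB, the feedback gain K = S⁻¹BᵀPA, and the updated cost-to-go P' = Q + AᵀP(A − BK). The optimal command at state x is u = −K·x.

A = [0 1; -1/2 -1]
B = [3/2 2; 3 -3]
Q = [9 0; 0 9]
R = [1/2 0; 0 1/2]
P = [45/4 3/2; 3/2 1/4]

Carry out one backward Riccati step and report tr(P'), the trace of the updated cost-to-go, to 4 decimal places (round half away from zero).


BᵀP = [21.3750 3.0000; 18.0000 2.2500]
S = R + BᵀPB = [1/2 0; 0 1/2] + [41.0625 33.7500; 33.7500 29.2500] = [41.5625 33.7500; 33.7500 29.7500]
BᵀPA = [-1.5000 18.3750; -1.1250 15.7500]
K = S⁻¹·BᵀPA = [-0.0683 0.1549; 0.0397 0.3536]
A−BK = [0.0231 0.0603; -0.1759 -0.4038]
AᵀP(A−BK) = [0.0047 0.0053; 0.0053 0.0832]
P' = Q + AᵀP(A−BK) = [9.0047 0.0053; 0.0053 9.0832]
tr(P') = 18.0878

18.0878
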